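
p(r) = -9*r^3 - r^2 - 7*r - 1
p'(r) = -27*r^2 - 2*r - 7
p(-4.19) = 672.81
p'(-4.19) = -472.63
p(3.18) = -322.79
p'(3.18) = -286.39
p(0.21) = -2.60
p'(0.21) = -8.61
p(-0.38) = 2.01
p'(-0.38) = -10.14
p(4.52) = -884.18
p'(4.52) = -567.66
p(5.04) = -1213.90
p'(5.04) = -702.92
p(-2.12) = 95.10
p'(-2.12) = -124.11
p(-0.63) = 5.26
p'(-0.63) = -16.46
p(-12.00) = 15491.00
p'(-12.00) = -3871.00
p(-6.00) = 1949.00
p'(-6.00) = -967.00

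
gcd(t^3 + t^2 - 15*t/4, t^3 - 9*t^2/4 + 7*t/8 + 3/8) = t - 3/2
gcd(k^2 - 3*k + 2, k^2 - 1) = k - 1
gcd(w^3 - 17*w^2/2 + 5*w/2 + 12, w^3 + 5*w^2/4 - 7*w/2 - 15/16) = w - 3/2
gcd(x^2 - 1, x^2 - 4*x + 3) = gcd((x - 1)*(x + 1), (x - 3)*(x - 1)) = x - 1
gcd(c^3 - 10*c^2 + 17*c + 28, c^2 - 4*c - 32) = 1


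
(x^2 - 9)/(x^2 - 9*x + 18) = (x + 3)/(x - 6)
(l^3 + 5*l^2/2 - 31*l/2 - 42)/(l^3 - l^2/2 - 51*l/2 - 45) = (2*l^2 - l - 28)/(2*l^2 - 7*l - 30)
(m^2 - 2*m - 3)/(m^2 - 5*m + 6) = (m + 1)/(m - 2)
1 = 1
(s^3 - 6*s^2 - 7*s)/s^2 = s - 6 - 7/s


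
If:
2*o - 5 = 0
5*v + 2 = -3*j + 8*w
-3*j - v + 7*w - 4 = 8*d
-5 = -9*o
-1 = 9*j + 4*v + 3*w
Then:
No Solution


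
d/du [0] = 0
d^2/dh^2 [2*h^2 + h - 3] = 4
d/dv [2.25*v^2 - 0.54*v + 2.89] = 4.5*v - 0.54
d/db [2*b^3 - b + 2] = 6*b^2 - 1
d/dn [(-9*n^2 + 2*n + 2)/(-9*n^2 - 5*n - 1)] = (63*n^2 + 54*n + 8)/(81*n^4 + 90*n^3 + 43*n^2 + 10*n + 1)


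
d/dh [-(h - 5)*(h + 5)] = -2*h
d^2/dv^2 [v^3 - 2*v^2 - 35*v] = 6*v - 4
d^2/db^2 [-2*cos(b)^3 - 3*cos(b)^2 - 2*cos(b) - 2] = 7*cos(b)/2 + 6*cos(2*b) + 9*cos(3*b)/2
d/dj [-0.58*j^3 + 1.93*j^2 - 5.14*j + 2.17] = -1.74*j^2 + 3.86*j - 5.14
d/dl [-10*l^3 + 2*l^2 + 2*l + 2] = -30*l^2 + 4*l + 2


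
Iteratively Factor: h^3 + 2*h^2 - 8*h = (h + 4)*(h^2 - 2*h) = (h - 2)*(h + 4)*(h)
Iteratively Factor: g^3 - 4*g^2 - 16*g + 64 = (g - 4)*(g^2 - 16) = (g - 4)^2*(g + 4)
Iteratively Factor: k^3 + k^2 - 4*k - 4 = (k + 2)*(k^2 - k - 2) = (k + 1)*(k + 2)*(k - 2)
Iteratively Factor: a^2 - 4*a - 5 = (a - 5)*(a + 1)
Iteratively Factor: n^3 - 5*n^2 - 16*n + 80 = (n - 4)*(n^2 - n - 20) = (n - 4)*(n + 4)*(n - 5)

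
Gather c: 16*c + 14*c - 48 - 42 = 30*c - 90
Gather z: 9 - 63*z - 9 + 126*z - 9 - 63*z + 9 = 0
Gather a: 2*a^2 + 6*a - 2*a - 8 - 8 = 2*a^2 + 4*a - 16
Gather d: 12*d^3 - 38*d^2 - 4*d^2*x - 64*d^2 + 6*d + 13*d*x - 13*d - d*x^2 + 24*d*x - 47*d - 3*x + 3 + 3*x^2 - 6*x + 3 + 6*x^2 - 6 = 12*d^3 + d^2*(-4*x - 102) + d*(-x^2 + 37*x - 54) + 9*x^2 - 9*x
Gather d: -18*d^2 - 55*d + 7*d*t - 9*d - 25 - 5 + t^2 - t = -18*d^2 + d*(7*t - 64) + t^2 - t - 30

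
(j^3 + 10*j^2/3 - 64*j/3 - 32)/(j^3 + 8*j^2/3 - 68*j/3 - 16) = (3*j + 4)/(3*j + 2)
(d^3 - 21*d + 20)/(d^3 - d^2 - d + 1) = (d^2 + d - 20)/(d^2 - 1)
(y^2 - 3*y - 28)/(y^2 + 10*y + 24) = (y - 7)/(y + 6)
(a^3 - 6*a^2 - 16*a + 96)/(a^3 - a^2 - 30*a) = (a^2 - 16)/(a*(a + 5))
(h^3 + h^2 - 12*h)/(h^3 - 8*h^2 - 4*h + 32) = h*(h^2 + h - 12)/(h^3 - 8*h^2 - 4*h + 32)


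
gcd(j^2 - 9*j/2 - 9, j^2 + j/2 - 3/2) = j + 3/2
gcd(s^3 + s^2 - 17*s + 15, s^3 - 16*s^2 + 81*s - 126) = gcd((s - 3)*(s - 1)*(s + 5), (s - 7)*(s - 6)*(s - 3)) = s - 3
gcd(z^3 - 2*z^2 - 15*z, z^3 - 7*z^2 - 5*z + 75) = z^2 - 2*z - 15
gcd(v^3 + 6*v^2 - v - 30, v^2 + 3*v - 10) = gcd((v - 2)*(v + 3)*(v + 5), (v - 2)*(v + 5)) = v^2 + 3*v - 10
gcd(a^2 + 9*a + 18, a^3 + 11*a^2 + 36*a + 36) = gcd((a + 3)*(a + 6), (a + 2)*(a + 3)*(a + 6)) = a^2 + 9*a + 18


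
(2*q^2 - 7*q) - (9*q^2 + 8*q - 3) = -7*q^2 - 15*q + 3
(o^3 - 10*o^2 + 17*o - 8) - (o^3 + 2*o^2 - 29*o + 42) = -12*o^2 + 46*o - 50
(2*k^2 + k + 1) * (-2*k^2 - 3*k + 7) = -4*k^4 - 8*k^3 + 9*k^2 + 4*k + 7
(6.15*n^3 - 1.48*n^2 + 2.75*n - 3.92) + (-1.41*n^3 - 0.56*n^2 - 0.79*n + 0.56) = 4.74*n^3 - 2.04*n^2 + 1.96*n - 3.36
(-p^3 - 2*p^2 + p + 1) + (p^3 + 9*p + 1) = -2*p^2 + 10*p + 2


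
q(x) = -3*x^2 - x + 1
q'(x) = -6*x - 1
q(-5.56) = -86.18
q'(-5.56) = 32.36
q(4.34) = -59.85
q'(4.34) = -27.04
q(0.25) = 0.56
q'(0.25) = -2.50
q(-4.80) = -63.32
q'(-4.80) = 27.80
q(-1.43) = -3.70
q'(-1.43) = 7.58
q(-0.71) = 0.20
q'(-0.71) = 3.26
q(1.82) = -10.76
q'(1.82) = -11.92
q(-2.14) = -10.60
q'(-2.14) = 11.84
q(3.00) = -29.00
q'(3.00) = -19.00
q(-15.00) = -659.00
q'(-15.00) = 89.00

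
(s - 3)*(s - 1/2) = s^2 - 7*s/2 + 3/2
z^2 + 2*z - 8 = (z - 2)*(z + 4)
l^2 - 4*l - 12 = (l - 6)*(l + 2)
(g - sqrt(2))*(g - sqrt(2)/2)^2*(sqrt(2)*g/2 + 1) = sqrt(2)*g^4/2 - g^3 - 3*sqrt(2)*g^2/4 + 2*g - sqrt(2)/2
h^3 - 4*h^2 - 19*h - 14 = (h - 7)*(h + 1)*(h + 2)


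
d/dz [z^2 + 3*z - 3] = 2*z + 3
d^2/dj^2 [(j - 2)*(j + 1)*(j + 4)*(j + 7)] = 12*j^2 + 60*j + 30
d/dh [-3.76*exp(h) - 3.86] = -3.76*exp(h)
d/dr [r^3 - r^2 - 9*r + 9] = 3*r^2 - 2*r - 9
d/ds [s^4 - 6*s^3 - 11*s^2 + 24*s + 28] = 4*s^3 - 18*s^2 - 22*s + 24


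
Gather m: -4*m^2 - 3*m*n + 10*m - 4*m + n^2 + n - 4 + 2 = -4*m^2 + m*(6 - 3*n) + n^2 + n - 2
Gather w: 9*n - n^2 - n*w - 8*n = -n^2 - n*w + n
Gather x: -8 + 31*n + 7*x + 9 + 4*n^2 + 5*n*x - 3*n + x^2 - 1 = 4*n^2 + 28*n + x^2 + x*(5*n + 7)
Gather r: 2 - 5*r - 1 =1 - 5*r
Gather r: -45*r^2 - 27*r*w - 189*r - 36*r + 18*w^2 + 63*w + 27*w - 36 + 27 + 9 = -45*r^2 + r*(-27*w - 225) + 18*w^2 + 90*w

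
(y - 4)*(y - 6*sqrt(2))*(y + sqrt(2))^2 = y^4 - 4*sqrt(2)*y^3 - 4*y^3 - 22*y^2 + 16*sqrt(2)*y^2 - 12*sqrt(2)*y + 88*y + 48*sqrt(2)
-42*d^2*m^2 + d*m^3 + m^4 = m^2*(-6*d + m)*(7*d + m)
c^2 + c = c*(c + 1)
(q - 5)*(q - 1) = q^2 - 6*q + 5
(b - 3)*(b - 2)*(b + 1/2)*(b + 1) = b^4 - 7*b^3/2 - b^2 + 13*b/2 + 3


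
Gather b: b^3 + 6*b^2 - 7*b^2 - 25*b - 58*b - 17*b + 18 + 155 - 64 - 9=b^3 - b^2 - 100*b + 100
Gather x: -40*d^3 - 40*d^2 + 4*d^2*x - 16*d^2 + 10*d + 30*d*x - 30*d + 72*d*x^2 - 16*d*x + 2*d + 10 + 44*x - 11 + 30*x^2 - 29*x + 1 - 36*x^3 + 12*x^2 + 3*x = -40*d^3 - 56*d^2 - 18*d - 36*x^3 + x^2*(72*d + 42) + x*(4*d^2 + 14*d + 18)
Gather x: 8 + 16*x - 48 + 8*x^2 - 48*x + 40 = 8*x^2 - 32*x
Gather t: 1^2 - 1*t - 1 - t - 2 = -2*t - 2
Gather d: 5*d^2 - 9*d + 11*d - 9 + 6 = 5*d^2 + 2*d - 3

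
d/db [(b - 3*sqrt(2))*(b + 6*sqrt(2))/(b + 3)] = (b^2 + 6*b + 9*sqrt(2) + 36)/(b^2 + 6*b + 9)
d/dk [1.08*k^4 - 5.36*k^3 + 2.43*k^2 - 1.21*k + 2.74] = 4.32*k^3 - 16.08*k^2 + 4.86*k - 1.21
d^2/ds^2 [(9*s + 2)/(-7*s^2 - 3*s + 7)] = 2*(-(9*s + 2)*(14*s + 3)^2 + (189*s + 41)*(7*s^2 + 3*s - 7))/(7*s^2 + 3*s - 7)^3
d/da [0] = 0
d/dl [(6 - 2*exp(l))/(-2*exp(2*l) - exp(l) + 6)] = 2*(-(exp(l) - 3)*(4*exp(l) + 1) + 2*exp(2*l) + exp(l) - 6)*exp(l)/(2*exp(2*l) + exp(l) - 6)^2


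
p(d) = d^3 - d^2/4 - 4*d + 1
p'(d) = 3*d^2 - d/2 - 4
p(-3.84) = -43.95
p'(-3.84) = 42.16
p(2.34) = 3.08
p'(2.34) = 11.26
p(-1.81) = 1.49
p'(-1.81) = 6.73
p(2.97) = 13.11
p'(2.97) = 20.98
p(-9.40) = -814.07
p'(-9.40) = 265.78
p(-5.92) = -191.56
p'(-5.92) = 104.10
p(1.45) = -2.28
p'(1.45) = 1.58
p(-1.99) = 0.09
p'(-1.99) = 8.88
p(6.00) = 184.00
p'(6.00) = 101.00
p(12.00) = 1645.00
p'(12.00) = 422.00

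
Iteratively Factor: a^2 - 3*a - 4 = (a + 1)*(a - 4)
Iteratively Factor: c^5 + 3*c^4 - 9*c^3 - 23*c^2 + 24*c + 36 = (c - 2)*(c^4 + 5*c^3 + c^2 - 21*c - 18) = (c - 2)*(c + 3)*(c^3 + 2*c^2 - 5*c - 6) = (c - 2)*(c + 1)*(c + 3)*(c^2 + c - 6) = (c - 2)*(c + 1)*(c + 3)^2*(c - 2)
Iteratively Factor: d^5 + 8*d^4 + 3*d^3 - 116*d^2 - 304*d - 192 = (d + 3)*(d^4 + 5*d^3 - 12*d^2 - 80*d - 64) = (d - 4)*(d + 3)*(d^3 + 9*d^2 + 24*d + 16) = (d - 4)*(d + 1)*(d + 3)*(d^2 + 8*d + 16) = (d - 4)*(d + 1)*(d + 3)*(d + 4)*(d + 4)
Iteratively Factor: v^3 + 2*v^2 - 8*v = (v - 2)*(v^2 + 4*v) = (v - 2)*(v + 4)*(v)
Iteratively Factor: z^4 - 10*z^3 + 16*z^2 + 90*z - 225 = (z - 3)*(z^3 - 7*z^2 - 5*z + 75) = (z - 5)*(z - 3)*(z^2 - 2*z - 15) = (z - 5)*(z - 3)*(z + 3)*(z - 5)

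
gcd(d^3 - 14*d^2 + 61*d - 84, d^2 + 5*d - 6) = 1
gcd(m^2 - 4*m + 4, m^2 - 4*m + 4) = m^2 - 4*m + 4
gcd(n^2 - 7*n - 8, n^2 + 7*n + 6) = n + 1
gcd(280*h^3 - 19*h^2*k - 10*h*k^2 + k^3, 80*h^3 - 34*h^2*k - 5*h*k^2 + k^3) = 40*h^2 + 3*h*k - k^2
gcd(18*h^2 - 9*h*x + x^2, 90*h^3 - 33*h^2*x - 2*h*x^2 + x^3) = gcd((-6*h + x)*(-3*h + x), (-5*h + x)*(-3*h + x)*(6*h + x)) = -3*h + x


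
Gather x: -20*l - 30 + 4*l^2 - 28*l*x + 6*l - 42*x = 4*l^2 - 14*l + x*(-28*l - 42) - 30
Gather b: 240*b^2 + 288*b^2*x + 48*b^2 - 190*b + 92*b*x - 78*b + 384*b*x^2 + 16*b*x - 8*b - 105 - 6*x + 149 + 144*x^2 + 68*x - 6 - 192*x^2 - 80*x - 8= b^2*(288*x + 288) + b*(384*x^2 + 108*x - 276) - 48*x^2 - 18*x + 30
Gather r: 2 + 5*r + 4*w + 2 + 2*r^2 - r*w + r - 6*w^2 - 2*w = 2*r^2 + r*(6 - w) - 6*w^2 + 2*w + 4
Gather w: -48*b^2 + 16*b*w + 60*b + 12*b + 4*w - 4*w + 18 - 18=-48*b^2 + 16*b*w + 72*b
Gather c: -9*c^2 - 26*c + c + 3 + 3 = -9*c^2 - 25*c + 6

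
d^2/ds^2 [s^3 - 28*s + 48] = 6*s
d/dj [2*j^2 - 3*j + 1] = 4*j - 3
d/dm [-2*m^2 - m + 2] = -4*m - 1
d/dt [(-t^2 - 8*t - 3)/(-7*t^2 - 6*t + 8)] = 2*(-25*t^2 - 29*t - 41)/(49*t^4 + 84*t^3 - 76*t^2 - 96*t + 64)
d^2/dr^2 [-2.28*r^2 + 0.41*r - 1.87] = -4.56000000000000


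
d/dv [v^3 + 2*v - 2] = 3*v^2 + 2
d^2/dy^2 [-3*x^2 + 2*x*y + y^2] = 2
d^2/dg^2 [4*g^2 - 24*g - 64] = 8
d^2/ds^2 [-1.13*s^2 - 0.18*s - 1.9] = -2.26000000000000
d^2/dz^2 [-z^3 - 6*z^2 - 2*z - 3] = -6*z - 12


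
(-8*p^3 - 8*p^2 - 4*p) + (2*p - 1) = -8*p^3 - 8*p^2 - 2*p - 1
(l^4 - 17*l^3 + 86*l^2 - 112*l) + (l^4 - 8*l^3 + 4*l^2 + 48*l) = 2*l^4 - 25*l^3 + 90*l^2 - 64*l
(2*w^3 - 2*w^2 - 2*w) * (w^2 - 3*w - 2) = 2*w^5 - 8*w^4 + 10*w^2 + 4*w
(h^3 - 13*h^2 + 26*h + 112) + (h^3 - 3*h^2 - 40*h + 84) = 2*h^3 - 16*h^2 - 14*h + 196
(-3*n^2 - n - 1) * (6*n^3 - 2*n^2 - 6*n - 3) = -18*n^5 + 14*n^3 + 17*n^2 + 9*n + 3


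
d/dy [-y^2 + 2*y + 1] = 2 - 2*y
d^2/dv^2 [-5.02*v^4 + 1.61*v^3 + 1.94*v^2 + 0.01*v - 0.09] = -60.24*v^2 + 9.66*v + 3.88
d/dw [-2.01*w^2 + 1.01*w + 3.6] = 1.01 - 4.02*w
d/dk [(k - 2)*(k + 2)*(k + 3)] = 3*k^2 + 6*k - 4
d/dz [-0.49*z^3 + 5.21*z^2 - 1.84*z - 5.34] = -1.47*z^2 + 10.42*z - 1.84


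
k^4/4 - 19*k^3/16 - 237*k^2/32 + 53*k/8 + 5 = (k/4 + 1)*(k - 8)*(k - 5/4)*(k + 1/2)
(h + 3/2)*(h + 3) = h^2 + 9*h/2 + 9/2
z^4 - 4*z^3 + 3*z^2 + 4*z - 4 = (z - 2)^2*(z - 1)*(z + 1)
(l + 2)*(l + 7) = l^2 + 9*l + 14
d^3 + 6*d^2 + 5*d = d*(d + 1)*(d + 5)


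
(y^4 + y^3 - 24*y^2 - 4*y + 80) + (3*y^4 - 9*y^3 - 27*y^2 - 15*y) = 4*y^4 - 8*y^3 - 51*y^2 - 19*y + 80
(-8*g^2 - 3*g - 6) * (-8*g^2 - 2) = 64*g^4 + 24*g^3 + 64*g^2 + 6*g + 12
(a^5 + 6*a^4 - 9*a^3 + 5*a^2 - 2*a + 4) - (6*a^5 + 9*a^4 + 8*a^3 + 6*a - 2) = -5*a^5 - 3*a^4 - 17*a^3 + 5*a^2 - 8*a + 6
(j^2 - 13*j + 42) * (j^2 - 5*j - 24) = j^4 - 18*j^3 + 83*j^2 + 102*j - 1008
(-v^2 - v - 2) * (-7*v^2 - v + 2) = 7*v^4 + 8*v^3 + 13*v^2 - 4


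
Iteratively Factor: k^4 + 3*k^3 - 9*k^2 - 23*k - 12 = (k + 1)*(k^3 + 2*k^2 - 11*k - 12) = (k + 1)^2*(k^2 + k - 12) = (k + 1)^2*(k + 4)*(k - 3)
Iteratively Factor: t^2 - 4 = (t + 2)*(t - 2)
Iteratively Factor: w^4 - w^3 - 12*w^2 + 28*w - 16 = (w - 2)*(w^3 + w^2 - 10*w + 8) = (w - 2)*(w - 1)*(w^2 + 2*w - 8) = (w - 2)^2*(w - 1)*(w + 4)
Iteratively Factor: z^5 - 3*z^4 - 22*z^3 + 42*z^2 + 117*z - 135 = (z + 3)*(z^4 - 6*z^3 - 4*z^2 + 54*z - 45) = (z - 1)*(z + 3)*(z^3 - 5*z^2 - 9*z + 45) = (z - 3)*(z - 1)*(z + 3)*(z^2 - 2*z - 15) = (z - 3)*(z - 1)*(z + 3)^2*(z - 5)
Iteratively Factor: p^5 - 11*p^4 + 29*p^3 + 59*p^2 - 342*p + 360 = (p + 3)*(p^4 - 14*p^3 + 71*p^2 - 154*p + 120) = (p - 4)*(p + 3)*(p^3 - 10*p^2 + 31*p - 30) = (p - 4)*(p - 2)*(p + 3)*(p^2 - 8*p + 15) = (p - 5)*(p - 4)*(p - 2)*(p + 3)*(p - 3)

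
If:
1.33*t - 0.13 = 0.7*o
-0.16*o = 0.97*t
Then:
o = -0.14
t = 0.02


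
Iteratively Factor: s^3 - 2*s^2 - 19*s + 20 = (s - 1)*(s^2 - s - 20) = (s - 5)*(s - 1)*(s + 4)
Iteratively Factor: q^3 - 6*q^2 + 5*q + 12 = (q - 3)*(q^2 - 3*q - 4) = (q - 4)*(q - 3)*(q + 1)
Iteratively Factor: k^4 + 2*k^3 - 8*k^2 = (k)*(k^3 + 2*k^2 - 8*k) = k^2*(k^2 + 2*k - 8) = k^2*(k - 2)*(k + 4)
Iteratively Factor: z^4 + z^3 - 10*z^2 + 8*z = (z + 4)*(z^3 - 3*z^2 + 2*z) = (z - 2)*(z + 4)*(z^2 - z) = z*(z - 2)*(z + 4)*(z - 1)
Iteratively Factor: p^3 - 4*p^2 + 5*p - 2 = (p - 2)*(p^2 - 2*p + 1) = (p - 2)*(p - 1)*(p - 1)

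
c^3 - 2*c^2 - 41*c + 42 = (c - 7)*(c - 1)*(c + 6)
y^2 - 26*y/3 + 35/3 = (y - 7)*(y - 5/3)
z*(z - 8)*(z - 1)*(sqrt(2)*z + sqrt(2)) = sqrt(2)*z^4 - 8*sqrt(2)*z^3 - sqrt(2)*z^2 + 8*sqrt(2)*z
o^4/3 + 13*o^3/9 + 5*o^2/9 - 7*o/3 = o*(o/3 + 1)*(o - 1)*(o + 7/3)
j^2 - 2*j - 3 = (j - 3)*(j + 1)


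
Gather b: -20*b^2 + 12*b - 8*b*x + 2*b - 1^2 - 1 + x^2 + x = -20*b^2 + b*(14 - 8*x) + x^2 + x - 2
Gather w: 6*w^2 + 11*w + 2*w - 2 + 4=6*w^2 + 13*w + 2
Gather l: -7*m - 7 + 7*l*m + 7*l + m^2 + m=l*(7*m + 7) + m^2 - 6*m - 7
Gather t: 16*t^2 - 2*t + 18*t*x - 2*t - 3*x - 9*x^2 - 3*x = 16*t^2 + t*(18*x - 4) - 9*x^2 - 6*x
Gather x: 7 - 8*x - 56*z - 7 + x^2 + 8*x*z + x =x^2 + x*(8*z - 7) - 56*z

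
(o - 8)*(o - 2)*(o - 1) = o^3 - 11*o^2 + 26*o - 16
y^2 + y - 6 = (y - 2)*(y + 3)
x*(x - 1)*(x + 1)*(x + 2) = x^4 + 2*x^3 - x^2 - 2*x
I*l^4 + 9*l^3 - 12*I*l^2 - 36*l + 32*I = (l - 2)*(l + 2)*(l - 8*I)*(I*l + 1)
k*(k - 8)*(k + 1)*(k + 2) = k^4 - 5*k^3 - 22*k^2 - 16*k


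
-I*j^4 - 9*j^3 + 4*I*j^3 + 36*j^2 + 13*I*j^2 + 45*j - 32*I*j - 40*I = (j - 5)*(j - 8*I)*(j - I)*(-I*j - I)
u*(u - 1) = u^2 - u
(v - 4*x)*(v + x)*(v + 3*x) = v^3 - 13*v*x^2 - 12*x^3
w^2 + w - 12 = (w - 3)*(w + 4)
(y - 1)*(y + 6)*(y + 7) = y^3 + 12*y^2 + 29*y - 42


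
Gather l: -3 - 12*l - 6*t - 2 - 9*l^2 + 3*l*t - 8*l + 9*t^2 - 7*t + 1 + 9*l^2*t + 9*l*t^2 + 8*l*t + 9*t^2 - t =l^2*(9*t - 9) + l*(9*t^2 + 11*t - 20) + 18*t^2 - 14*t - 4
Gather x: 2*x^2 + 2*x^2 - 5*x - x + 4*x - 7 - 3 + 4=4*x^2 - 2*x - 6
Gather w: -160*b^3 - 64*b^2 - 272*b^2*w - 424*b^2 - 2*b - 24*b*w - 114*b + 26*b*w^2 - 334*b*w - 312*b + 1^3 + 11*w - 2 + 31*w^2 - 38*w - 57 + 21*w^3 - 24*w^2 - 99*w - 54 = -160*b^3 - 488*b^2 - 428*b + 21*w^3 + w^2*(26*b + 7) + w*(-272*b^2 - 358*b - 126) - 112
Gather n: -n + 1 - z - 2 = -n - z - 1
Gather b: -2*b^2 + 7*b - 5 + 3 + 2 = -2*b^2 + 7*b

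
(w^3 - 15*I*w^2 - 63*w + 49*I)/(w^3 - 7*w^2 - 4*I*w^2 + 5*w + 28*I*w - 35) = (w^3 - 15*I*w^2 - 63*w + 49*I)/(w^3 - w^2*(7 + 4*I) + w*(5 + 28*I) - 35)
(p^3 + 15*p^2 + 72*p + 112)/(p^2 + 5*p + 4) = (p^2 + 11*p + 28)/(p + 1)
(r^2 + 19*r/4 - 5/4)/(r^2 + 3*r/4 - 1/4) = (r + 5)/(r + 1)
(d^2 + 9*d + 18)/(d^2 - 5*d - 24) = (d + 6)/(d - 8)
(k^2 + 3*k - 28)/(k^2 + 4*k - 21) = (k - 4)/(k - 3)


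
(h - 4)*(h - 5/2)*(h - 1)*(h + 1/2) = h^4 - 7*h^3 + 51*h^2/4 - 7*h/4 - 5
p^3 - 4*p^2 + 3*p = p*(p - 3)*(p - 1)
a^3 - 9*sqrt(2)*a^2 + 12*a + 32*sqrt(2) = (a - 8*sqrt(2))*(a - 2*sqrt(2))*(a + sqrt(2))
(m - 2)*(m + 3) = m^2 + m - 6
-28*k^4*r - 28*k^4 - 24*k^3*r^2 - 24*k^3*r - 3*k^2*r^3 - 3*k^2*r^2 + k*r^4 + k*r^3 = (-7*k + r)*(2*k + r)^2*(k*r + k)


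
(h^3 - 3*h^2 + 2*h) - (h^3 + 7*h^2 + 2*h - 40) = 40 - 10*h^2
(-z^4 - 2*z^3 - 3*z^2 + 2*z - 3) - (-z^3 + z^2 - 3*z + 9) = -z^4 - z^3 - 4*z^2 + 5*z - 12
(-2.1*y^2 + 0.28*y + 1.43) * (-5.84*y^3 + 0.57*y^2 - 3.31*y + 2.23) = 12.264*y^5 - 2.8322*y^4 - 1.2406*y^3 - 4.7947*y^2 - 4.1089*y + 3.1889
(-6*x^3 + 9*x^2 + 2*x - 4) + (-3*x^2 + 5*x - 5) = -6*x^3 + 6*x^2 + 7*x - 9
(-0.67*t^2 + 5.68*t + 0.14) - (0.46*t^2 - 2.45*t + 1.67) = -1.13*t^2 + 8.13*t - 1.53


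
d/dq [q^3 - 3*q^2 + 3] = 3*q*(q - 2)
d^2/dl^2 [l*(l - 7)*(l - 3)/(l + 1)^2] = 8*(11*l - 13)/(l^4 + 4*l^3 + 6*l^2 + 4*l + 1)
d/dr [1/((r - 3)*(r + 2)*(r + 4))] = (-(r - 3)*(r + 2) - (r - 3)*(r + 4) - (r + 2)*(r + 4))/((r - 3)^2*(r + 2)^2*(r + 4)^2)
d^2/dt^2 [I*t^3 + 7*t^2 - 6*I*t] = 6*I*t + 14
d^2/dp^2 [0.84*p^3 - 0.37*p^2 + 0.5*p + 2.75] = 5.04*p - 0.74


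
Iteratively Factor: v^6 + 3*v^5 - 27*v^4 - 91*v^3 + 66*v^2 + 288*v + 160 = (v - 5)*(v^5 + 8*v^4 + 13*v^3 - 26*v^2 - 64*v - 32) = (v - 5)*(v + 4)*(v^4 + 4*v^3 - 3*v^2 - 14*v - 8) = (v - 5)*(v + 4)^2*(v^3 - 3*v - 2) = (v - 5)*(v - 2)*(v + 4)^2*(v^2 + 2*v + 1) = (v - 5)*(v - 2)*(v + 1)*(v + 4)^2*(v + 1)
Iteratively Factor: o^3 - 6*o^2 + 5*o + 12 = (o - 4)*(o^2 - 2*o - 3) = (o - 4)*(o - 3)*(o + 1)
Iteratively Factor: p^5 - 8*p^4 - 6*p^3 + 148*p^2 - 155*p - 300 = (p - 5)*(p^4 - 3*p^3 - 21*p^2 + 43*p + 60) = (p - 5)*(p - 3)*(p^3 - 21*p - 20) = (p - 5)*(p - 3)*(p + 1)*(p^2 - p - 20) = (p - 5)*(p - 3)*(p + 1)*(p + 4)*(p - 5)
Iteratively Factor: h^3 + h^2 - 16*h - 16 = (h - 4)*(h^2 + 5*h + 4) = (h - 4)*(h + 1)*(h + 4)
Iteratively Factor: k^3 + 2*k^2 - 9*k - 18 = (k + 2)*(k^2 - 9) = (k - 3)*(k + 2)*(k + 3)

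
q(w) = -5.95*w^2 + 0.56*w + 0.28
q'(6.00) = -70.84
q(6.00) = -210.56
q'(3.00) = -35.14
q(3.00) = -51.59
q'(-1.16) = 14.36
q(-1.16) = -8.38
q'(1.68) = -19.43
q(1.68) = -15.57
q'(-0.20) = 2.94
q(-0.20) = -0.07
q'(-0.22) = 3.18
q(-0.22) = -0.13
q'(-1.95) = 23.76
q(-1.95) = -23.44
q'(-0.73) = 9.25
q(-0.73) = -3.30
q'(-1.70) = 20.79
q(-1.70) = -17.87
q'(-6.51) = 78.03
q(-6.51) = -255.53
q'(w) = 0.56 - 11.9*w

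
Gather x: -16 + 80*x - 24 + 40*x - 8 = 120*x - 48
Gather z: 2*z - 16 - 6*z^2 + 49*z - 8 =-6*z^2 + 51*z - 24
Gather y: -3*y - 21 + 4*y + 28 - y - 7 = 0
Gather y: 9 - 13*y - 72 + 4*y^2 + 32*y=4*y^2 + 19*y - 63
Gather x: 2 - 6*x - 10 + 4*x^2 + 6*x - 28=4*x^2 - 36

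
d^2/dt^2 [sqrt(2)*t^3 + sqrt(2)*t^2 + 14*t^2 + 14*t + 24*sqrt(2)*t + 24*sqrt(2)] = 6*sqrt(2)*t + 2*sqrt(2) + 28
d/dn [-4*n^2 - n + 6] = -8*n - 1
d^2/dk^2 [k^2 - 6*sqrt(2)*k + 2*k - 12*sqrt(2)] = 2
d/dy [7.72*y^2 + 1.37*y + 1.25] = 15.44*y + 1.37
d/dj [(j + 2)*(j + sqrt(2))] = 2*j + sqrt(2) + 2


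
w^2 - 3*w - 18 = (w - 6)*(w + 3)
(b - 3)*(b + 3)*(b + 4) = b^3 + 4*b^2 - 9*b - 36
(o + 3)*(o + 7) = o^2 + 10*o + 21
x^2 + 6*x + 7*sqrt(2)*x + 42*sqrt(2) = (x + 6)*(x + 7*sqrt(2))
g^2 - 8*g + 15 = (g - 5)*(g - 3)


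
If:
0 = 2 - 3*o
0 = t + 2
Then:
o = 2/3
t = -2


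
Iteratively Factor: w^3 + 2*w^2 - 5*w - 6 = (w - 2)*(w^2 + 4*w + 3) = (w - 2)*(w + 1)*(w + 3)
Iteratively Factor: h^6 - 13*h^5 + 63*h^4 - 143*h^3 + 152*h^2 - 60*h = (h)*(h^5 - 13*h^4 + 63*h^3 - 143*h^2 + 152*h - 60) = h*(h - 2)*(h^4 - 11*h^3 + 41*h^2 - 61*h + 30) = h*(h - 5)*(h - 2)*(h^3 - 6*h^2 + 11*h - 6) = h*(h - 5)*(h - 3)*(h - 2)*(h^2 - 3*h + 2) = h*(h - 5)*(h - 3)*(h - 2)*(h - 1)*(h - 2)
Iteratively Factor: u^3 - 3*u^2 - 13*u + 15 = (u + 3)*(u^2 - 6*u + 5) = (u - 1)*(u + 3)*(u - 5)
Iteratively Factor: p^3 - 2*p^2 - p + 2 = (p + 1)*(p^2 - 3*p + 2) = (p - 2)*(p + 1)*(p - 1)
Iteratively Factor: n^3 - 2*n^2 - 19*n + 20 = (n - 1)*(n^2 - n - 20) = (n - 5)*(n - 1)*(n + 4)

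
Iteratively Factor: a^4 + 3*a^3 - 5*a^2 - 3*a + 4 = (a + 1)*(a^3 + 2*a^2 - 7*a + 4) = (a - 1)*(a + 1)*(a^2 + 3*a - 4) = (a - 1)^2*(a + 1)*(a + 4)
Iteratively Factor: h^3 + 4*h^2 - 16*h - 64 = (h + 4)*(h^2 - 16) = (h + 4)^2*(h - 4)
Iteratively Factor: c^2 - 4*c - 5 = (c + 1)*(c - 5)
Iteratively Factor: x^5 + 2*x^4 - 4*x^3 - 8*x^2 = (x)*(x^4 + 2*x^3 - 4*x^2 - 8*x) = x*(x - 2)*(x^3 + 4*x^2 + 4*x) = x*(x - 2)*(x + 2)*(x^2 + 2*x) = x^2*(x - 2)*(x + 2)*(x + 2)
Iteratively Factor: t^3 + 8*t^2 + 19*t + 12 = (t + 1)*(t^2 + 7*t + 12) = (t + 1)*(t + 3)*(t + 4)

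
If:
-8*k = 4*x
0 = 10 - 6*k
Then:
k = 5/3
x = -10/3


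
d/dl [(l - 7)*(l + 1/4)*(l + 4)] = 3*l^2 - 11*l/2 - 115/4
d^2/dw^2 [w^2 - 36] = 2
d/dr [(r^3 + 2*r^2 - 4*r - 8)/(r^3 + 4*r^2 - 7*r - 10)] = 2*(r^2 + r - 2)/(r^4 + 12*r^3 + 46*r^2 + 60*r + 25)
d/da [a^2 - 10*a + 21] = 2*a - 10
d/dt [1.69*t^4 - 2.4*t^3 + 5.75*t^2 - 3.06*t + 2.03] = 6.76*t^3 - 7.2*t^2 + 11.5*t - 3.06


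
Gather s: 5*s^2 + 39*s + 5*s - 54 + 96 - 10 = 5*s^2 + 44*s + 32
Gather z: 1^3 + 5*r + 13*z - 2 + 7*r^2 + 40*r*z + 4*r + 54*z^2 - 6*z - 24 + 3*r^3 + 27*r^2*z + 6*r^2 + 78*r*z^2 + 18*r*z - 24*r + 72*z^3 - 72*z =3*r^3 + 13*r^2 - 15*r + 72*z^3 + z^2*(78*r + 54) + z*(27*r^2 + 58*r - 65) - 25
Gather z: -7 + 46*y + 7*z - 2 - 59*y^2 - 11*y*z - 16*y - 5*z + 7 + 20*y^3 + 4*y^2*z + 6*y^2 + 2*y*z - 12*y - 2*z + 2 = 20*y^3 - 53*y^2 + 18*y + z*(4*y^2 - 9*y)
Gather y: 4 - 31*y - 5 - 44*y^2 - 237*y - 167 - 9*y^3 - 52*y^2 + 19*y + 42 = -9*y^3 - 96*y^2 - 249*y - 126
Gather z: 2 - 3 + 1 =0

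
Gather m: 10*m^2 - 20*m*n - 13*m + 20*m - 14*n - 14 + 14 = 10*m^2 + m*(7 - 20*n) - 14*n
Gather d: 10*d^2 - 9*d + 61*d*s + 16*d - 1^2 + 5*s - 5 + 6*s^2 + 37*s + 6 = 10*d^2 + d*(61*s + 7) + 6*s^2 + 42*s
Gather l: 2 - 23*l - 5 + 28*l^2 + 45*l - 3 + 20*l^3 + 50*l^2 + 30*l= 20*l^3 + 78*l^2 + 52*l - 6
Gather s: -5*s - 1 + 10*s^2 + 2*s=10*s^2 - 3*s - 1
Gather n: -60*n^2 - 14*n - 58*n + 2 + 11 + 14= -60*n^2 - 72*n + 27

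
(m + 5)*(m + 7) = m^2 + 12*m + 35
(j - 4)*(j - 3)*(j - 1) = j^3 - 8*j^2 + 19*j - 12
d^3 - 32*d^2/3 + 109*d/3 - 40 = (d - 5)*(d - 3)*(d - 8/3)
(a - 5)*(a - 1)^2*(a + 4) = a^4 - 3*a^3 - 17*a^2 + 39*a - 20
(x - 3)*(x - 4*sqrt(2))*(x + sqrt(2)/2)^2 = x^4 - 3*sqrt(2)*x^3 - 3*x^3 - 15*x^2/2 + 9*sqrt(2)*x^2 - 2*sqrt(2)*x + 45*x/2 + 6*sqrt(2)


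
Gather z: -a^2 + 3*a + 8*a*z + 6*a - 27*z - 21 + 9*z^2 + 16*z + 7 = -a^2 + 9*a + 9*z^2 + z*(8*a - 11) - 14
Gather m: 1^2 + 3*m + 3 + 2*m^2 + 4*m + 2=2*m^2 + 7*m + 6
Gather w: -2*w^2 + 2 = 2 - 2*w^2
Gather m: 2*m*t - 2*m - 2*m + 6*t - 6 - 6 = m*(2*t - 4) + 6*t - 12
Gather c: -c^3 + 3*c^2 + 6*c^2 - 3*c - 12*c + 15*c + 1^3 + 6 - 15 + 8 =-c^3 + 9*c^2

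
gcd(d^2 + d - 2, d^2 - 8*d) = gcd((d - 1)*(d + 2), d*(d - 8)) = 1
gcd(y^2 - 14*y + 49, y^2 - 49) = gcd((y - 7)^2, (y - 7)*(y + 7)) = y - 7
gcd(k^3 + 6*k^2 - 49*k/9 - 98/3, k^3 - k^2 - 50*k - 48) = k + 6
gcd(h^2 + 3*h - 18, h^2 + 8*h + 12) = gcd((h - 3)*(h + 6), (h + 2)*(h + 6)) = h + 6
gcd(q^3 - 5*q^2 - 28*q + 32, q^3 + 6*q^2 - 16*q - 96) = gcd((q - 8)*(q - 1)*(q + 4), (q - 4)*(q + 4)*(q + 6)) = q + 4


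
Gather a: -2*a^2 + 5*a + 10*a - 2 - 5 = -2*a^2 + 15*a - 7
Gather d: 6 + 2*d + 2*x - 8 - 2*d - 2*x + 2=0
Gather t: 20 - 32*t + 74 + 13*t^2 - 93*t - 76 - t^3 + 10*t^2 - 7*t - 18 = -t^3 + 23*t^2 - 132*t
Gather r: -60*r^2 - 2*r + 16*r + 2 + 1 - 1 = -60*r^2 + 14*r + 2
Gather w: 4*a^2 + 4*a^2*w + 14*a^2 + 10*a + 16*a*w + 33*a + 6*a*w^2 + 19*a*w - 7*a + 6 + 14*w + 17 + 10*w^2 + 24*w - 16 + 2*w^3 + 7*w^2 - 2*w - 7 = 18*a^2 + 36*a + 2*w^3 + w^2*(6*a + 17) + w*(4*a^2 + 35*a + 36)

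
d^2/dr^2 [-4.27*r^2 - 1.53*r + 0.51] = -8.54000000000000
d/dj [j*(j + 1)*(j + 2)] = 3*j^2 + 6*j + 2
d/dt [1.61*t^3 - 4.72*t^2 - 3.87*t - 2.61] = 4.83*t^2 - 9.44*t - 3.87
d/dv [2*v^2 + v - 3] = 4*v + 1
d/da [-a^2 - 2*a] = -2*a - 2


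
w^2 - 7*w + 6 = (w - 6)*(w - 1)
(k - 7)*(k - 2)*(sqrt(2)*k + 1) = sqrt(2)*k^3 - 9*sqrt(2)*k^2 + k^2 - 9*k + 14*sqrt(2)*k + 14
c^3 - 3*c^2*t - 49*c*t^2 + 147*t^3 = (c - 7*t)*(c - 3*t)*(c + 7*t)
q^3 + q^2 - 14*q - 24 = (q - 4)*(q + 2)*(q + 3)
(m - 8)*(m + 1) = m^2 - 7*m - 8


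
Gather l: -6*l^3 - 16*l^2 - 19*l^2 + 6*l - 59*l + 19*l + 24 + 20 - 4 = -6*l^3 - 35*l^2 - 34*l + 40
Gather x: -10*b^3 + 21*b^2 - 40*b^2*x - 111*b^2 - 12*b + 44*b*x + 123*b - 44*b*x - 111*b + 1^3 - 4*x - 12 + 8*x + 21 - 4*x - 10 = -10*b^3 - 40*b^2*x - 90*b^2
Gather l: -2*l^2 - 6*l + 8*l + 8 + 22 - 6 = -2*l^2 + 2*l + 24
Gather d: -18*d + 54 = 54 - 18*d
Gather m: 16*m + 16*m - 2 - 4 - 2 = 32*m - 8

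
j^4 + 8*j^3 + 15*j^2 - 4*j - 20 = (j - 1)*(j + 2)^2*(j + 5)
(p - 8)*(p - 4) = p^2 - 12*p + 32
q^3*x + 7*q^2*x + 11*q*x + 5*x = (q + 1)*(q + 5)*(q*x + x)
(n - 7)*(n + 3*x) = n^2 + 3*n*x - 7*n - 21*x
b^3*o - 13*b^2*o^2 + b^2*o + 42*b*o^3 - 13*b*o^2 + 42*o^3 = (b - 7*o)*(b - 6*o)*(b*o + o)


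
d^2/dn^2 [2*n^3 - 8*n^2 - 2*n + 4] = 12*n - 16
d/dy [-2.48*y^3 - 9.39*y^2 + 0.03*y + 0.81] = -7.44*y^2 - 18.78*y + 0.03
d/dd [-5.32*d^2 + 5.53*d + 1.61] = 5.53 - 10.64*d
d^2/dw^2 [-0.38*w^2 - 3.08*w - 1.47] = -0.760000000000000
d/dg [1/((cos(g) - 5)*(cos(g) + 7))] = 2*(cos(g) + 1)*sin(g)/((cos(g) - 5)^2*(cos(g) + 7)^2)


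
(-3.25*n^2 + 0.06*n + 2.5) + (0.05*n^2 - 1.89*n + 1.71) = -3.2*n^2 - 1.83*n + 4.21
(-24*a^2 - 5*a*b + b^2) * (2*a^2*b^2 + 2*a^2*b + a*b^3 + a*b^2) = -48*a^4*b^2 - 48*a^4*b - 34*a^3*b^3 - 34*a^3*b^2 - 3*a^2*b^4 - 3*a^2*b^3 + a*b^5 + a*b^4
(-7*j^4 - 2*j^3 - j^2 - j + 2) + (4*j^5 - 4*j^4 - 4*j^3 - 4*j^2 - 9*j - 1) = 4*j^5 - 11*j^4 - 6*j^3 - 5*j^2 - 10*j + 1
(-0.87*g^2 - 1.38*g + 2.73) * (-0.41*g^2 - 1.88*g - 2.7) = 0.3567*g^4 + 2.2014*g^3 + 3.8241*g^2 - 1.4064*g - 7.371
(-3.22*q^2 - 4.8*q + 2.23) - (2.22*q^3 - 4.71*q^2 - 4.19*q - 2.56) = -2.22*q^3 + 1.49*q^2 - 0.609999999999999*q + 4.79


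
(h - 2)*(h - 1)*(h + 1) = h^3 - 2*h^2 - h + 2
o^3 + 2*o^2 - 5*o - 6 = (o - 2)*(o + 1)*(o + 3)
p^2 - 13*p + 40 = (p - 8)*(p - 5)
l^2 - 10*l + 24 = (l - 6)*(l - 4)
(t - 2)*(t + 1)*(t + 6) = t^3 + 5*t^2 - 8*t - 12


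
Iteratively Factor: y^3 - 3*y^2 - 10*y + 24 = (y + 3)*(y^2 - 6*y + 8) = (y - 4)*(y + 3)*(y - 2)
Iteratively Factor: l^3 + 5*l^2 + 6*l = (l + 3)*(l^2 + 2*l) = (l + 2)*(l + 3)*(l)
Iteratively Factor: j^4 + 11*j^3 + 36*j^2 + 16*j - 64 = (j - 1)*(j^3 + 12*j^2 + 48*j + 64) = (j - 1)*(j + 4)*(j^2 + 8*j + 16) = (j - 1)*(j + 4)^2*(j + 4)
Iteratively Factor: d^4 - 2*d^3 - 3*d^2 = (d + 1)*(d^3 - 3*d^2) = d*(d + 1)*(d^2 - 3*d) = d*(d - 3)*(d + 1)*(d)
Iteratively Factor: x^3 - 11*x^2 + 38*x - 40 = (x - 5)*(x^2 - 6*x + 8) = (x - 5)*(x - 2)*(x - 4)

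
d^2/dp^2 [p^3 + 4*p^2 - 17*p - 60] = 6*p + 8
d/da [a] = 1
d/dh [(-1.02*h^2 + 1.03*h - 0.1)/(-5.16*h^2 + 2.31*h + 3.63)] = (2.9586*h^2 - 8.4372*h + 3.9699)/(26.6256*h^4 - 23.8392*h^3 - 32.1255*h^2 + 16.7706*h + 13.1769)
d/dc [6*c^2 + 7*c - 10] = 12*c + 7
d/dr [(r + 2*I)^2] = 2*r + 4*I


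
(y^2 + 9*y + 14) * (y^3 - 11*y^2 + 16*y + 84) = y^5 - 2*y^4 - 69*y^3 + 74*y^2 + 980*y + 1176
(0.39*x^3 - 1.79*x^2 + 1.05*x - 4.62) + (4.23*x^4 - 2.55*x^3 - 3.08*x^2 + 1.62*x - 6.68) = 4.23*x^4 - 2.16*x^3 - 4.87*x^2 + 2.67*x - 11.3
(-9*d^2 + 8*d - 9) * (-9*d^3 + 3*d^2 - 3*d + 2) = 81*d^5 - 99*d^4 + 132*d^3 - 69*d^2 + 43*d - 18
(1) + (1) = 2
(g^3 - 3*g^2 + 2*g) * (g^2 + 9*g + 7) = g^5 + 6*g^4 - 18*g^3 - 3*g^2 + 14*g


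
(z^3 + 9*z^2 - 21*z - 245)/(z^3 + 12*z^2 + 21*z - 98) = (z - 5)/(z - 2)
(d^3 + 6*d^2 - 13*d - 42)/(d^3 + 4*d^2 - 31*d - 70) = (d - 3)/(d - 5)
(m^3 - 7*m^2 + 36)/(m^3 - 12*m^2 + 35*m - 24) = (m^2 - 4*m - 12)/(m^2 - 9*m + 8)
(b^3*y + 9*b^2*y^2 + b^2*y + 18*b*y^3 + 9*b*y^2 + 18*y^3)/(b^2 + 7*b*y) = y*(b^3 + 9*b^2*y + b^2 + 18*b*y^2 + 9*b*y + 18*y^2)/(b*(b + 7*y))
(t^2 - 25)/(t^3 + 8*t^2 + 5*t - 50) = (t - 5)/(t^2 + 3*t - 10)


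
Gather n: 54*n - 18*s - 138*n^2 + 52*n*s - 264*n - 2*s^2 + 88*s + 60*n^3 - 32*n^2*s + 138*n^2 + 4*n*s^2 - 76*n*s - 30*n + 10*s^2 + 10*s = 60*n^3 - 32*n^2*s + n*(4*s^2 - 24*s - 240) + 8*s^2 + 80*s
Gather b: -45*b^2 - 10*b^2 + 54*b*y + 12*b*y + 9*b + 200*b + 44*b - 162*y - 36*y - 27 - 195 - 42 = -55*b^2 + b*(66*y + 253) - 198*y - 264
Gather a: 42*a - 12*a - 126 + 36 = 30*a - 90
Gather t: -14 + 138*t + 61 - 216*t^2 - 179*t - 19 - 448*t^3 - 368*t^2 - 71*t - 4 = -448*t^3 - 584*t^2 - 112*t + 24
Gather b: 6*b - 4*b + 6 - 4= 2*b + 2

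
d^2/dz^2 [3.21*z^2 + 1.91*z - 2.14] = 6.42000000000000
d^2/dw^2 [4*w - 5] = 0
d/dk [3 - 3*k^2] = -6*k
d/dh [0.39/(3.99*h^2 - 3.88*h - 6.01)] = (1.5132 - 3.1122*h)/(-3.99*h^2 + 3.88*h + 6.01)^2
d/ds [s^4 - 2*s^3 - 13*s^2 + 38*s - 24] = 4*s^3 - 6*s^2 - 26*s + 38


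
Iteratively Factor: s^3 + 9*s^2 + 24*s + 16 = (s + 4)*(s^2 + 5*s + 4) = (s + 1)*(s + 4)*(s + 4)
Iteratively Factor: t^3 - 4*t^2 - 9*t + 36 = (t - 4)*(t^2 - 9) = (t - 4)*(t - 3)*(t + 3)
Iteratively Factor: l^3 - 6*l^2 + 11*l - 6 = (l - 2)*(l^2 - 4*l + 3) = (l - 3)*(l - 2)*(l - 1)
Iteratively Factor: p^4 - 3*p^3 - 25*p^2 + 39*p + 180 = (p - 5)*(p^3 + 2*p^2 - 15*p - 36) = (p - 5)*(p - 4)*(p^2 + 6*p + 9) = (p - 5)*(p - 4)*(p + 3)*(p + 3)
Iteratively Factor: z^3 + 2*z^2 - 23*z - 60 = (z + 3)*(z^2 - z - 20) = (z + 3)*(z + 4)*(z - 5)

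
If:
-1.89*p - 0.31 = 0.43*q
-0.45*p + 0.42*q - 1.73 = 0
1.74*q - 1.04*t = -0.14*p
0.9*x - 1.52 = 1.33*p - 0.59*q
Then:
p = -0.89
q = 3.17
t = 5.19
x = -1.70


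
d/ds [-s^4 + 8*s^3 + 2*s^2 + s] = -4*s^3 + 24*s^2 + 4*s + 1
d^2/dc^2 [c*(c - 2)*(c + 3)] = 6*c + 2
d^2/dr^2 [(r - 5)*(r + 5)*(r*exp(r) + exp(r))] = (r^3 + 7*r^2 - 15*r - 73)*exp(r)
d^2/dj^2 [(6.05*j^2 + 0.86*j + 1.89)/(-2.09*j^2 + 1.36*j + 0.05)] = (-41.906172*j^3 - 53.327604*j^2 + 31.693596*j - 7.299788)/(9.129329*j^6 - 17.821848*j^5 + 10.941777*j^4 - 1.662736*j^3 - 0.261765*j^2 - 0.0102*j - 0.000125)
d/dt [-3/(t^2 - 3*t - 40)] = 3*(2*t - 3)/(-t^2 + 3*t + 40)^2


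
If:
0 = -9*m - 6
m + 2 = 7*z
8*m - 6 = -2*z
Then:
No Solution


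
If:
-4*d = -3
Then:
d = 3/4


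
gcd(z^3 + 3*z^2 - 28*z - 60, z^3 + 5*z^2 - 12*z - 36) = z^2 + 8*z + 12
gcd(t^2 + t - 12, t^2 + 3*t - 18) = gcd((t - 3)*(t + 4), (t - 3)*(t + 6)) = t - 3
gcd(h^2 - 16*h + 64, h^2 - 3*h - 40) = h - 8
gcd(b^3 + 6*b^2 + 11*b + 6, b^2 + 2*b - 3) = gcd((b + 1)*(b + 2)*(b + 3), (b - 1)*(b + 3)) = b + 3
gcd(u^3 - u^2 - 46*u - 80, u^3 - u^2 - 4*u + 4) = u + 2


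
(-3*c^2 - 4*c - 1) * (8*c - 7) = -24*c^3 - 11*c^2 + 20*c + 7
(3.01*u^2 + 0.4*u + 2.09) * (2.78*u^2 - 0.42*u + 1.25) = 8.3678*u^4 - 0.1522*u^3 + 9.4047*u^2 - 0.3778*u + 2.6125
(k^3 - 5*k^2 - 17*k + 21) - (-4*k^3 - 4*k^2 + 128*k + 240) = 5*k^3 - k^2 - 145*k - 219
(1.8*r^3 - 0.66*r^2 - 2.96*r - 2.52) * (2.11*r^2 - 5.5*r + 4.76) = 3.798*r^5 - 11.2926*r^4 + 5.9524*r^3 + 7.8212*r^2 - 0.2296*r - 11.9952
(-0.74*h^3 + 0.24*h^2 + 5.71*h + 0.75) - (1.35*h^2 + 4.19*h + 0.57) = -0.74*h^3 - 1.11*h^2 + 1.52*h + 0.18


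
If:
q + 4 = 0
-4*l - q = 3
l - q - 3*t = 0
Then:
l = 1/4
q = -4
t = 17/12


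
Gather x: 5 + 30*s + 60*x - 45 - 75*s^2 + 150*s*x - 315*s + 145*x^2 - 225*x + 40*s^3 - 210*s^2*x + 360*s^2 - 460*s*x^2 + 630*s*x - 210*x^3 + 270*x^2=40*s^3 + 285*s^2 - 285*s - 210*x^3 + x^2*(415 - 460*s) + x*(-210*s^2 + 780*s - 165) - 40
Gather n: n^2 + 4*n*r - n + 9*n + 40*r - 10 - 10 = n^2 + n*(4*r + 8) + 40*r - 20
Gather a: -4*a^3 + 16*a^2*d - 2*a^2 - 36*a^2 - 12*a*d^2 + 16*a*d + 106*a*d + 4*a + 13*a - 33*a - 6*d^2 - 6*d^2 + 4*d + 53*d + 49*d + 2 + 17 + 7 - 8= -4*a^3 + a^2*(16*d - 38) + a*(-12*d^2 + 122*d - 16) - 12*d^2 + 106*d + 18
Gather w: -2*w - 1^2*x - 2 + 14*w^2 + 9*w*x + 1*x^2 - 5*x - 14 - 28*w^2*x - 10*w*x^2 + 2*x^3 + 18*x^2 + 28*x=w^2*(14 - 28*x) + w*(-10*x^2 + 9*x - 2) + 2*x^3 + 19*x^2 + 22*x - 16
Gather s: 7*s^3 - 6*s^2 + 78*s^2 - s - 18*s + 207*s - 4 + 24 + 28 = 7*s^3 + 72*s^2 + 188*s + 48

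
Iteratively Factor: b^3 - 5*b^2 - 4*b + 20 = (b - 2)*(b^2 - 3*b - 10) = (b - 5)*(b - 2)*(b + 2)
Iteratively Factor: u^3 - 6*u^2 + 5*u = (u - 5)*(u^2 - u) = u*(u - 5)*(u - 1)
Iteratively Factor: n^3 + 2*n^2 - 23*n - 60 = (n - 5)*(n^2 + 7*n + 12) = (n - 5)*(n + 3)*(n + 4)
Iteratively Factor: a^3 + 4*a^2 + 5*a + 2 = (a + 1)*(a^2 + 3*a + 2) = (a + 1)^2*(a + 2)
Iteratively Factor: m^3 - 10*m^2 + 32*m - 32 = (m - 4)*(m^2 - 6*m + 8) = (m - 4)^2*(m - 2)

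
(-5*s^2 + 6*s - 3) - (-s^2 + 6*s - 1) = -4*s^2 - 2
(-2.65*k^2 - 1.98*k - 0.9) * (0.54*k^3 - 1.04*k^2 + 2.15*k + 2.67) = -1.431*k^5 + 1.6868*k^4 - 4.1243*k^3 - 10.3965*k^2 - 7.2216*k - 2.403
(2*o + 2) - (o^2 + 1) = -o^2 + 2*o + 1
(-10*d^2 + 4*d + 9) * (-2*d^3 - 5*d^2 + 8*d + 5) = 20*d^5 + 42*d^4 - 118*d^3 - 63*d^2 + 92*d + 45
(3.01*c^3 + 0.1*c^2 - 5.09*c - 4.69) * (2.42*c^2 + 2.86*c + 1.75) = 7.2842*c^5 + 8.8506*c^4 - 6.7643*c^3 - 25.7322*c^2 - 22.3209*c - 8.2075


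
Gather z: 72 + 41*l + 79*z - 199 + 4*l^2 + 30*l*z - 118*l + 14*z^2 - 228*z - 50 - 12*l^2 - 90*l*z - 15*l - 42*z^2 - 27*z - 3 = -8*l^2 - 92*l - 28*z^2 + z*(-60*l - 176) - 180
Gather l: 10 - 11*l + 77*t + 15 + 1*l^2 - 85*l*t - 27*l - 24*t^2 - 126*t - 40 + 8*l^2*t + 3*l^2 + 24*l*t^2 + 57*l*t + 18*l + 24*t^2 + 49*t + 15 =l^2*(8*t + 4) + l*(24*t^2 - 28*t - 20)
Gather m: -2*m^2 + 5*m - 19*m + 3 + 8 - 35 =-2*m^2 - 14*m - 24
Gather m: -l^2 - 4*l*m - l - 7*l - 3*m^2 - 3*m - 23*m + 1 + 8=-l^2 - 8*l - 3*m^2 + m*(-4*l - 26) + 9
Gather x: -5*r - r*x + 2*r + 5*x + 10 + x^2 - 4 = -3*r + x^2 + x*(5 - r) + 6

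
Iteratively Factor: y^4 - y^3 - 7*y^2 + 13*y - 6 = (y - 1)*(y^3 - 7*y + 6) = (y - 1)*(y + 3)*(y^2 - 3*y + 2) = (y - 2)*(y - 1)*(y + 3)*(y - 1)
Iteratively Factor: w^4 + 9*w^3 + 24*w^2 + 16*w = (w + 4)*(w^3 + 5*w^2 + 4*w) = (w + 1)*(w + 4)*(w^2 + 4*w) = w*(w + 1)*(w + 4)*(w + 4)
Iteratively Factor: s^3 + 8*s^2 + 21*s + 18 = (s + 3)*(s^2 + 5*s + 6) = (s + 2)*(s + 3)*(s + 3)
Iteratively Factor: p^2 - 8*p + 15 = (p - 5)*(p - 3)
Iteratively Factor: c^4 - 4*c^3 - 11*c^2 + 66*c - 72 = (c - 2)*(c^3 - 2*c^2 - 15*c + 36) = (c - 3)*(c - 2)*(c^2 + c - 12) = (c - 3)^2*(c - 2)*(c + 4)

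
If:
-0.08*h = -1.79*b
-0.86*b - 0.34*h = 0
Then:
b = 0.00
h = 0.00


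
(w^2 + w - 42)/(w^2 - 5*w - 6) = (w + 7)/(w + 1)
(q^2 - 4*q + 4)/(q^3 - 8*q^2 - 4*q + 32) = (q - 2)/(q^2 - 6*q - 16)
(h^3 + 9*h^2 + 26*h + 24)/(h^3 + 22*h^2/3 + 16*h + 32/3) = 3*(h + 3)/(3*h + 4)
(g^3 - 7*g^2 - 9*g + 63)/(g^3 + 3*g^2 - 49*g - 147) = (g - 3)/(g + 7)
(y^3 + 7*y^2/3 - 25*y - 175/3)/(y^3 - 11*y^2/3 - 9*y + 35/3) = (y + 5)/(y - 1)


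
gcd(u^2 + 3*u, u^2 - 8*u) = u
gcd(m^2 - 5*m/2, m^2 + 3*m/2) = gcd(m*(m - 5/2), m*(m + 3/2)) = m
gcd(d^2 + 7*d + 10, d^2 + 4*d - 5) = d + 5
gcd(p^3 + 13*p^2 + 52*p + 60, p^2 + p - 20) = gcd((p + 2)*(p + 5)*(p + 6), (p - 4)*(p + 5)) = p + 5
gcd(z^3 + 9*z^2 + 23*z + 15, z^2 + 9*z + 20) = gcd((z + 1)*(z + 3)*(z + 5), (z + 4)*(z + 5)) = z + 5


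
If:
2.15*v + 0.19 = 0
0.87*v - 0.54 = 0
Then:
No Solution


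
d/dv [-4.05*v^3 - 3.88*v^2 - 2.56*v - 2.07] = -12.15*v^2 - 7.76*v - 2.56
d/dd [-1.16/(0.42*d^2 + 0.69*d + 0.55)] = (0.9744*d + 0.8004)/(0.42*d^2 + 0.69*d + 0.55)^2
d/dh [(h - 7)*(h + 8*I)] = 2*h - 7 + 8*I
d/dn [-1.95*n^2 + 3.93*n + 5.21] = 3.93 - 3.9*n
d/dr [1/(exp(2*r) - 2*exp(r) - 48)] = 2*(1 - exp(r))*exp(r)/(-exp(2*r) + 2*exp(r) + 48)^2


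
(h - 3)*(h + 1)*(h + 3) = h^3 + h^2 - 9*h - 9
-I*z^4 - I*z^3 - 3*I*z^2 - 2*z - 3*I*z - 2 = (z - I)^2*(z + 2*I)*(-I*z - I)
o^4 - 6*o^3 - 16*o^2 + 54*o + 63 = (o - 7)*(o - 3)*(o + 1)*(o + 3)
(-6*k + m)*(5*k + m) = -30*k^2 - k*m + m^2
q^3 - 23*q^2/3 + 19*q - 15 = (q - 3)^2*(q - 5/3)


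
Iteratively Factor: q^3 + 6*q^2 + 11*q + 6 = (q + 2)*(q^2 + 4*q + 3) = (q + 2)*(q + 3)*(q + 1)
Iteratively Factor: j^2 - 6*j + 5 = (j - 5)*(j - 1)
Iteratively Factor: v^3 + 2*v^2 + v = (v)*(v^2 + 2*v + 1) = v*(v + 1)*(v + 1)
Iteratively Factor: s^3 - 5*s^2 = (s - 5)*(s^2) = s*(s - 5)*(s)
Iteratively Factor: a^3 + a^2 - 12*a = (a)*(a^2 + a - 12) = a*(a - 3)*(a + 4)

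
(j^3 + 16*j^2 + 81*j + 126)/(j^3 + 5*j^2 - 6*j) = (j^2 + 10*j + 21)/(j*(j - 1))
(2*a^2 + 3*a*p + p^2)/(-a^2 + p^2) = (2*a + p)/(-a + p)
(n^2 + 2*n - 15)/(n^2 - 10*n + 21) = (n + 5)/(n - 7)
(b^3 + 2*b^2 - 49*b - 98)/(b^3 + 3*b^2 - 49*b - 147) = (b + 2)/(b + 3)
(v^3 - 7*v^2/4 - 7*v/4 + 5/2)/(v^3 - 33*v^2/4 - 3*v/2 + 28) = (4*v^2 + v - 5)/(4*v^2 - 25*v - 56)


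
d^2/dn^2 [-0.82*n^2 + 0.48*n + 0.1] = -1.64000000000000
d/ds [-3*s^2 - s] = -6*s - 1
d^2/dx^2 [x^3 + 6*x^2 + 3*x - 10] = 6*x + 12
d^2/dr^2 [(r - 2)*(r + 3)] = 2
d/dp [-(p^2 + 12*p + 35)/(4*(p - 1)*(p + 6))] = (7*p^2 + 82*p + 247)/(4*(p^4 + 10*p^3 + 13*p^2 - 60*p + 36))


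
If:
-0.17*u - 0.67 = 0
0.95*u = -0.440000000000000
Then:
No Solution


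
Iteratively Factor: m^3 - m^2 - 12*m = (m + 3)*(m^2 - 4*m) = (m - 4)*(m + 3)*(m)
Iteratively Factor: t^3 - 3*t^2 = (t - 3)*(t^2) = t*(t - 3)*(t)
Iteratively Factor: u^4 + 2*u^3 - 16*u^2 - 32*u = (u - 4)*(u^3 + 6*u^2 + 8*u) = (u - 4)*(u + 2)*(u^2 + 4*u) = u*(u - 4)*(u + 2)*(u + 4)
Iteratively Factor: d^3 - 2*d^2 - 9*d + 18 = (d - 3)*(d^2 + d - 6) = (d - 3)*(d + 3)*(d - 2)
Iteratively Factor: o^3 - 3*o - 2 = (o - 2)*(o^2 + 2*o + 1) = (o - 2)*(o + 1)*(o + 1)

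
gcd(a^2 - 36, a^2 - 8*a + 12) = a - 6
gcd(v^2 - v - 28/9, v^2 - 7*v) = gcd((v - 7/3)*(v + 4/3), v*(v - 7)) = 1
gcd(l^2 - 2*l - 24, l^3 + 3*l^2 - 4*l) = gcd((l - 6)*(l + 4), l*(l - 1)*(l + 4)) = l + 4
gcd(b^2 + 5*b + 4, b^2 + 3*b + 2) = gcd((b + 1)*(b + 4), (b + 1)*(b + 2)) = b + 1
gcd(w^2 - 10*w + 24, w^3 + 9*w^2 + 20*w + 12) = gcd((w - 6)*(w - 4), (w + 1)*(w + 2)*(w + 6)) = 1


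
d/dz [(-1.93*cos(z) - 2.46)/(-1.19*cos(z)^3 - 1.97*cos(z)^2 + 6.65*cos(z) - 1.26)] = (4.5934*cos(z)^3 + 12.5843*cos(z)^2 + 9.6924*cos(z) - 18.7908)*sin(z)/(1.4161*cos(z)^6 + 4.6886*cos(z)^5 - 11.9461*cos(z)^4 - 23.2022*cos(z)^3 + 49.1869*cos(z)^2 - 16.758*cos(z) + 1.5876)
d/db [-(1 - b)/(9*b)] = 1/(9*b^2)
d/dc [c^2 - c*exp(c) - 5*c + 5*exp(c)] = -c*exp(c) + 2*c + 4*exp(c) - 5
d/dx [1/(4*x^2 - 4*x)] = (1 - 2*x)/(4*x^2*(x - 1)^2)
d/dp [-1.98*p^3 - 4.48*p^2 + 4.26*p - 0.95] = -5.94*p^2 - 8.96*p + 4.26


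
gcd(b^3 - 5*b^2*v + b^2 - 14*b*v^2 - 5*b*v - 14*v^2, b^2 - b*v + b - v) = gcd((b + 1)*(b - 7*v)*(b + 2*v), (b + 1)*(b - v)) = b + 1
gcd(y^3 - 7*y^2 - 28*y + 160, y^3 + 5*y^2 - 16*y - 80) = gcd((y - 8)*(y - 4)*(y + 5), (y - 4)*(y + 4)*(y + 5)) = y^2 + y - 20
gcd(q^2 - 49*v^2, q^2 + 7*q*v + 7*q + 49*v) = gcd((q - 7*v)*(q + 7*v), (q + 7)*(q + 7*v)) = q + 7*v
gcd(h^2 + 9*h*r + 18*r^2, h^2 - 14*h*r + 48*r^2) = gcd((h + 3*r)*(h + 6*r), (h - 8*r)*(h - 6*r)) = 1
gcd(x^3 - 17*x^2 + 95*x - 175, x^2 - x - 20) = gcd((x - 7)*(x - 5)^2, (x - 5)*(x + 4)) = x - 5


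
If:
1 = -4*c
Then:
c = -1/4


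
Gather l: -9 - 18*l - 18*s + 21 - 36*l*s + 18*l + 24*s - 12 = -36*l*s + 6*s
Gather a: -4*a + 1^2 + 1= 2 - 4*a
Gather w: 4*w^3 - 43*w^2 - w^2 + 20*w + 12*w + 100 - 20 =4*w^3 - 44*w^2 + 32*w + 80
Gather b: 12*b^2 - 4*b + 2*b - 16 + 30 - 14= 12*b^2 - 2*b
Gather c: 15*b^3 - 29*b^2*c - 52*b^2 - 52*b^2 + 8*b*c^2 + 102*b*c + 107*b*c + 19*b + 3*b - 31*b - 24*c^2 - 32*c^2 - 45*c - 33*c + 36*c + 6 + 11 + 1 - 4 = 15*b^3 - 104*b^2 - 9*b + c^2*(8*b - 56) + c*(-29*b^2 + 209*b - 42) + 14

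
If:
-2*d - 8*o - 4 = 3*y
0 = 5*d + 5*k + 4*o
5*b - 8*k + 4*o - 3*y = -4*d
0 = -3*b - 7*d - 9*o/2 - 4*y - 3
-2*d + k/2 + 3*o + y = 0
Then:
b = 16556/16265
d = -6788/16265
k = 9084/16265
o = -574/3253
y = -9508/16265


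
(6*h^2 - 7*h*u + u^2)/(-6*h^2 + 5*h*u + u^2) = (-6*h + u)/(6*h + u)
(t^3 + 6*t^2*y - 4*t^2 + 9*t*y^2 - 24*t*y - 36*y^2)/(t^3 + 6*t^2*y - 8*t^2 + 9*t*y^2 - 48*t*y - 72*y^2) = (t - 4)/(t - 8)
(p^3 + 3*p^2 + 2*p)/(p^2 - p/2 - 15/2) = 2*p*(p^2 + 3*p + 2)/(2*p^2 - p - 15)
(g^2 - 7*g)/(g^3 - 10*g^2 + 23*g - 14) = g/(g^2 - 3*g + 2)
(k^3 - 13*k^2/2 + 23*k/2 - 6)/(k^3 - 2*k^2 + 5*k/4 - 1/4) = 2*(2*k^2 - 11*k + 12)/(4*k^2 - 4*k + 1)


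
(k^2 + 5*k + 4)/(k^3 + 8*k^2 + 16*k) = (k + 1)/(k*(k + 4))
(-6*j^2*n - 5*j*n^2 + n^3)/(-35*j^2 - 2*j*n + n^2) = n*(6*j^2 + 5*j*n - n^2)/(35*j^2 + 2*j*n - n^2)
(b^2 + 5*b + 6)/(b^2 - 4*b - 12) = (b + 3)/(b - 6)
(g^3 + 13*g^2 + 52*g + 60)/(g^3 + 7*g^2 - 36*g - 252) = (g^2 + 7*g + 10)/(g^2 + g - 42)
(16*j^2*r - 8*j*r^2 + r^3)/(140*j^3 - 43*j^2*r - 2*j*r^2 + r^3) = r*(-4*j + r)/(-35*j^2 + 2*j*r + r^2)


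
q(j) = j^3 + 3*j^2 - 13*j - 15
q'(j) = 3*j^2 + 6*j - 13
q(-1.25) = 3.98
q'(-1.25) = -15.81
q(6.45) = 294.29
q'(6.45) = 150.51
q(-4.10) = 19.81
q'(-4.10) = 12.83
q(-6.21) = -58.06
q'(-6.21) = 65.43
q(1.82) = -22.69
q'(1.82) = 7.86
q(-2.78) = 22.84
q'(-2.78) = -6.49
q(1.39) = -24.59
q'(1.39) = 1.14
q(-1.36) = 5.71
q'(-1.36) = -15.61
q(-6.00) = -45.00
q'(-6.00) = 59.00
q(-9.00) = -384.00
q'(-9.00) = 176.00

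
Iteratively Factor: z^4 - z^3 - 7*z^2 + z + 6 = (z + 1)*(z^3 - 2*z^2 - 5*z + 6) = (z + 1)*(z + 2)*(z^2 - 4*z + 3) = (z - 3)*(z + 1)*(z + 2)*(z - 1)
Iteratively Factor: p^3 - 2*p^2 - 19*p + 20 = (p - 1)*(p^2 - p - 20) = (p - 1)*(p + 4)*(p - 5)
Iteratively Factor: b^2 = (b)*(b)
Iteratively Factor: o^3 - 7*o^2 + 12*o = (o - 3)*(o^2 - 4*o) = o*(o - 3)*(o - 4)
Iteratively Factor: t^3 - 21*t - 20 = (t + 4)*(t^2 - 4*t - 5) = (t + 1)*(t + 4)*(t - 5)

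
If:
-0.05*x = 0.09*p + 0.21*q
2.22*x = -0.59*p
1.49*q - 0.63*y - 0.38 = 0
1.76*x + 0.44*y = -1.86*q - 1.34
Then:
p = 0.70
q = -0.26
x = -0.19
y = -1.21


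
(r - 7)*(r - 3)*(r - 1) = r^3 - 11*r^2 + 31*r - 21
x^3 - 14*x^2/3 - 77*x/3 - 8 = (x - 8)*(x + 1/3)*(x + 3)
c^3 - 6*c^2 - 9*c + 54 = (c - 6)*(c - 3)*(c + 3)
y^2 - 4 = (y - 2)*(y + 2)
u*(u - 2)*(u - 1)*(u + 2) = u^4 - u^3 - 4*u^2 + 4*u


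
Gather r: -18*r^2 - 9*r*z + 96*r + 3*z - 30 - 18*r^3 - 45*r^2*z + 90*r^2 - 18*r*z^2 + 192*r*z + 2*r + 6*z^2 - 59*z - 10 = -18*r^3 + r^2*(72 - 45*z) + r*(-18*z^2 + 183*z + 98) + 6*z^2 - 56*z - 40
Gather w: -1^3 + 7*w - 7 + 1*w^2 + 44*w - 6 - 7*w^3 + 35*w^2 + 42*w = -7*w^3 + 36*w^2 + 93*w - 14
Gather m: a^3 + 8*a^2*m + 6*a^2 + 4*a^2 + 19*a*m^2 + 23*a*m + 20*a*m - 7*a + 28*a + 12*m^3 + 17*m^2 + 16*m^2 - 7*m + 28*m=a^3 + 10*a^2 + 21*a + 12*m^3 + m^2*(19*a + 33) + m*(8*a^2 + 43*a + 21)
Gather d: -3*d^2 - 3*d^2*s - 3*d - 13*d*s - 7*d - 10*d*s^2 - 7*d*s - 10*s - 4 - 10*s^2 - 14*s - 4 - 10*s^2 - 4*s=d^2*(-3*s - 3) + d*(-10*s^2 - 20*s - 10) - 20*s^2 - 28*s - 8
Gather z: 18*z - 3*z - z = 14*z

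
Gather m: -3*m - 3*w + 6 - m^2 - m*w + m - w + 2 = -m^2 + m*(-w - 2) - 4*w + 8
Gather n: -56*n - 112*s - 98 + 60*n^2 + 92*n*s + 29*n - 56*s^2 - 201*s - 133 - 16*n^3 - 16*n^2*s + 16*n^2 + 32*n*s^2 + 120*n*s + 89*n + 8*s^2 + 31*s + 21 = -16*n^3 + n^2*(76 - 16*s) + n*(32*s^2 + 212*s + 62) - 48*s^2 - 282*s - 210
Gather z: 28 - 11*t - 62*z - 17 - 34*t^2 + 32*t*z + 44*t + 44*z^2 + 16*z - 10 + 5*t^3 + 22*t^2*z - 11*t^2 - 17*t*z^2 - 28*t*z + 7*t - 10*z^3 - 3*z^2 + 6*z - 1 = 5*t^3 - 45*t^2 + 40*t - 10*z^3 + z^2*(41 - 17*t) + z*(22*t^2 + 4*t - 40)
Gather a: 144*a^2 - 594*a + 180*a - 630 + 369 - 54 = 144*a^2 - 414*a - 315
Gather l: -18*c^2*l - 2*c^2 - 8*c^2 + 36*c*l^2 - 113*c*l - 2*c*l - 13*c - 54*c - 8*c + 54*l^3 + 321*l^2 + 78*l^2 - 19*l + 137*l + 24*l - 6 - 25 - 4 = -10*c^2 - 75*c + 54*l^3 + l^2*(36*c + 399) + l*(-18*c^2 - 115*c + 142) - 35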